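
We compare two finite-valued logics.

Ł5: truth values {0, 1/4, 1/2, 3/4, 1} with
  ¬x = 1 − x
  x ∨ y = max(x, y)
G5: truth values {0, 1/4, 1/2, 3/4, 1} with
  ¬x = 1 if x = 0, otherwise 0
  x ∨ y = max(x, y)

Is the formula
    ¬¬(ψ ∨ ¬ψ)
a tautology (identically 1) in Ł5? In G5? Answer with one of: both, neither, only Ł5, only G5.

In Ł5: at ψ = 1/4 the value is 3/4 — not a tautology.
In G5: every assignment gives 1 — tautology.

only G5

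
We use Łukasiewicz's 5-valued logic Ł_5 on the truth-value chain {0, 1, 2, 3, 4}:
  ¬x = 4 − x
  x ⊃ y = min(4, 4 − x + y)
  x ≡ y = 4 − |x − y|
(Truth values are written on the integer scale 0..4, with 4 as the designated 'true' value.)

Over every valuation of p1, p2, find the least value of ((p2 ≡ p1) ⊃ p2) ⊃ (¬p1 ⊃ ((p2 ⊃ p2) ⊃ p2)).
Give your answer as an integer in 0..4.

Take p1 = 0, p2 = 2:
p2 ≡ p1 = 2 ≡ 0 = 2
(p2 ≡ p1) ⊃ p2 = 2 ⊃ 2 = 4
¬p1 = ¬0 = 4
p2 ⊃ p2 = 2 ⊃ 2 = 4
(p2 ⊃ p2) ⊃ p2 = 4 ⊃ 2 = 2
¬p1 ⊃ ((p2 ⊃ p2) ⊃ p2) = 4 ⊃ 2 = 2
((p2 ≡ p1) ⊃ p2) ⊃ (¬p1 ⊃ ((p2 ⊃ p2) ⊃ p2)) = 4 ⊃ 2 = 2
No assignment yields a value below 2, so this is the minimum.

2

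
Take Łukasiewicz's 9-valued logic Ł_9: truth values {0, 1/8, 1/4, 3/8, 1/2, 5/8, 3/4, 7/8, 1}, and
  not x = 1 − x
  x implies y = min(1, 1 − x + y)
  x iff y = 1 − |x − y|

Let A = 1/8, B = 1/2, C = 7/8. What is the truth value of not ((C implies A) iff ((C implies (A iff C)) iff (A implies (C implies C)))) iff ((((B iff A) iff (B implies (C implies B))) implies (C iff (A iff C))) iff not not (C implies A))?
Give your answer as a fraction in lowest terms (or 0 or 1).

5/8

C implies A = 7/8 implies 1/8 = 1/4
A iff C = 1/8 iff 7/8 = 1/4
C implies (A iff C) = 7/8 implies 1/4 = 3/8
C implies C = 7/8 implies 7/8 = 1
A implies (C implies C) = 1/8 implies 1 = 1
(C implies (A iff C)) iff (A implies (C implies C)) = 3/8 iff 1 = 3/8
(C implies A) iff ((C implies (A iff C)) iff (A implies (C implies C))) = 1/4 iff 3/8 = 7/8
not ((C implies A) iff ((C implies (A iff C)) iff (A implies (C implies C)))) = not 7/8 = 1/8
B iff A = 1/2 iff 1/8 = 5/8
C implies B = 7/8 implies 1/2 = 5/8
B implies (C implies B) = 1/2 implies 5/8 = 1
(B iff A) iff (B implies (C implies B)) = 5/8 iff 1 = 5/8
A iff C = 1/8 iff 7/8 = 1/4
C iff (A iff C) = 7/8 iff 1/4 = 3/8
((B iff A) iff (B implies (C implies B))) implies (C iff (A iff C)) = 5/8 implies 3/8 = 3/4
C implies A = 7/8 implies 1/8 = 1/4
not (C implies A) = not 1/4 = 3/4
not not (C implies A) = not 3/4 = 1/4
(((B iff A) iff (B implies (C implies B))) implies (C iff (A iff C))) iff not not (C implies A) = 3/4 iff 1/4 = 1/2
not ((C implies A) iff ((C implies (A iff C)) iff (A implies (C implies C)))) iff ((((B iff A) iff (B implies (C implies B))) implies (C iff (A iff C))) iff not not (C implies A)) = 1/8 iff 1/2 = 5/8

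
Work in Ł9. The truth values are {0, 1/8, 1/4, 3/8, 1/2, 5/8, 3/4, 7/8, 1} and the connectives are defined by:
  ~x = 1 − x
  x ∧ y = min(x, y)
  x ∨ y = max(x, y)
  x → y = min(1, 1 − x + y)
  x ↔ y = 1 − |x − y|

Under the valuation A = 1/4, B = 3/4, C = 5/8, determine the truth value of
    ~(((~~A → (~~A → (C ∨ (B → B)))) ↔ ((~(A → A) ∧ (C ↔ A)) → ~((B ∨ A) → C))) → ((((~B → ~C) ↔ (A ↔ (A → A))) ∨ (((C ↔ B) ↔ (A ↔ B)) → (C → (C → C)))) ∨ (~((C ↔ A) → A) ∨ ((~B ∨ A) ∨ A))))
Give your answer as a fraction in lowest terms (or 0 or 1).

~A = ~1/4 = 3/4
~~A = ~3/4 = 1/4
~A = ~1/4 = 3/4
~~A = ~3/4 = 1/4
B → B = 3/4 → 3/4 = 1
C ∨ (B → B) = 5/8 ∨ 1 = 1
~~A → (C ∨ (B → B)) = 1/4 → 1 = 1
~~A → (~~A → (C ∨ (B → B))) = 1/4 → 1 = 1
A → A = 1/4 → 1/4 = 1
~(A → A) = ~1 = 0
C ↔ A = 5/8 ↔ 1/4 = 5/8
~(A → A) ∧ (C ↔ A) = 0 ∧ 5/8 = 0
B ∨ A = 3/4 ∨ 1/4 = 3/4
(B ∨ A) → C = 3/4 → 5/8 = 7/8
~((B ∨ A) → C) = ~7/8 = 1/8
(~(A → A) ∧ (C ↔ A)) → ~((B ∨ A) → C) = 0 → 1/8 = 1
(~~A → (~~A → (C ∨ (B → B)))) ↔ ((~(A → A) ∧ (C ↔ A)) → ~((B ∨ A) → C)) = 1 ↔ 1 = 1
~B = ~3/4 = 1/4
~C = ~5/8 = 3/8
~B → ~C = 1/4 → 3/8 = 1
A → A = 1/4 → 1/4 = 1
A ↔ (A → A) = 1/4 ↔ 1 = 1/4
(~B → ~C) ↔ (A ↔ (A → A)) = 1 ↔ 1/4 = 1/4
C ↔ B = 5/8 ↔ 3/4 = 7/8
A ↔ B = 1/4 ↔ 3/4 = 1/2
(C ↔ B) ↔ (A ↔ B) = 7/8 ↔ 1/2 = 5/8
C → C = 5/8 → 5/8 = 1
C → (C → C) = 5/8 → 1 = 1
((C ↔ B) ↔ (A ↔ B)) → (C → (C → C)) = 5/8 → 1 = 1
((~B → ~C) ↔ (A ↔ (A → A))) ∨ (((C ↔ B) ↔ (A ↔ B)) → (C → (C → C))) = 1/4 ∨ 1 = 1
C ↔ A = 5/8 ↔ 1/4 = 5/8
(C ↔ A) → A = 5/8 → 1/4 = 5/8
~((C ↔ A) → A) = ~5/8 = 3/8
~B = ~3/4 = 1/4
~B ∨ A = 1/4 ∨ 1/4 = 1/4
(~B ∨ A) ∨ A = 1/4 ∨ 1/4 = 1/4
~((C ↔ A) → A) ∨ ((~B ∨ A) ∨ A) = 3/8 ∨ 1/4 = 3/8
(((~B → ~C) ↔ (A ↔ (A → A))) ∨ (((C ↔ B) ↔ (A ↔ B)) → (C → (C → C)))) ∨ (~((C ↔ A) → A) ∨ ((~B ∨ A) ∨ A)) = 1 ∨ 3/8 = 1
((~~A → (~~A → (C ∨ (B → B)))) ↔ ((~(A → A) ∧ (C ↔ A)) → ~((B ∨ A) → C))) → ((((~B → ~C) ↔ (A ↔ (A → A))) ∨ (((C ↔ B) ↔ (A ↔ B)) → (C → (C → C)))) ∨ (~((C ↔ A) → A) ∨ ((~B ∨ A) ∨ A))) = 1 → 1 = 1
~(((~~A → (~~A → (C ∨ (B → B)))) ↔ ((~(A → A) ∧ (C ↔ A)) → ~((B ∨ A) → C))) → ((((~B → ~C) ↔ (A ↔ (A → A))) ∨ (((C ↔ B) ↔ (A ↔ B)) → (C → (C → C)))) ∨ (~((C ↔ A) → A) ∨ ((~B ∨ A) ∨ A)))) = ~1 = 0

0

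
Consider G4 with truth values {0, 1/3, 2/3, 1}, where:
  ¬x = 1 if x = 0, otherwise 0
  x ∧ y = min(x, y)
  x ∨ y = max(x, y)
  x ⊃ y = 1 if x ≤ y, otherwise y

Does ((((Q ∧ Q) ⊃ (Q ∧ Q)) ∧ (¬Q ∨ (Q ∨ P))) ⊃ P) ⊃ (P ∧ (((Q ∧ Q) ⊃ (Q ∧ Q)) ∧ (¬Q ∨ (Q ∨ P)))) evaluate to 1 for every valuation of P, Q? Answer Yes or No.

No

Counterexample: take P = 1/3, Q = 1/3.
Q ∧ Q = 1/3 ∧ 1/3 = 1/3
Q ∧ Q = 1/3 ∧ 1/3 = 1/3
(Q ∧ Q) ⊃ (Q ∧ Q) = 1/3 ⊃ 1/3 = 1
¬Q = ¬1/3 = 0
Q ∨ P = 1/3 ∨ 1/3 = 1/3
¬Q ∨ (Q ∨ P) = 0 ∨ 1/3 = 1/3
((Q ∧ Q) ⊃ (Q ∧ Q)) ∧ (¬Q ∨ (Q ∨ P)) = 1 ∧ 1/3 = 1/3
(((Q ∧ Q) ⊃ (Q ∧ Q)) ∧ (¬Q ∨ (Q ∨ P))) ⊃ P = 1/3 ⊃ 1/3 = 1
Q ∧ Q = 1/3 ∧ 1/3 = 1/3
Q ∧ Q = 1/3 ∧ 1/3 = 1/3
(Q ∧ Q) ⊃ (Q ∧ Q) = 1/3 ⊃ 1/3 = 1
¬Q = ¬1/3 = 0
Q ∨ P = 1/3 ∨ 1/3 = 1/3
¬Q ∨ (Q ∨ P) = 0 ∨ 1/3 = 1/3
((Q ∧ Q) ⊃ (Q ∧ Q)) ∧ (¬Q ∨ (Q ∨ P)) = 1 ∧ 1/3 = 1/3
P ∧ (((Q ∧ Q) ⊃ (Q ∧ Q)) ∧ (¬Q ∨ (Q ∨ P))) = 1/3 ∧ 1/3 = 1/3
((((Q ∧ Q) ⊃ (Q ∧ Q)) ∧ (¬Q ∨ (Q ∨ P))) ⊃ P) ⊃ (P ∧ (((Q ∧ Q) ⊃ (Q ∧ Q)) ∧ (¬Q ∨ (Q ∨ P)))) = 1 ⊃ 1/3 = 1/3
This gives 1/3 ≠ 1.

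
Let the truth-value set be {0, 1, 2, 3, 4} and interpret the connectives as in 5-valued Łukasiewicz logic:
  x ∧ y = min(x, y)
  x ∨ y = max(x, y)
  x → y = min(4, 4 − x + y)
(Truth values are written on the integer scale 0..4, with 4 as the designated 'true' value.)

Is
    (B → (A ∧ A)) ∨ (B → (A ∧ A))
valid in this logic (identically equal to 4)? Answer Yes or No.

No

Counterexample: take A = 0, B = 1.
A ∧ A = 0 ∧ 0 = 0
B → (A ∧ A) = 1 → 0 = 3
A ∧ A = 0 ∧ 0 = 0
B → (A ∧ A) = 1 → 0 = 3
(B → (A ∧ A)) ∨ (B → (A ∧ A)) = 3 ∨ 3 = 3
This gives 3 ≠ 4.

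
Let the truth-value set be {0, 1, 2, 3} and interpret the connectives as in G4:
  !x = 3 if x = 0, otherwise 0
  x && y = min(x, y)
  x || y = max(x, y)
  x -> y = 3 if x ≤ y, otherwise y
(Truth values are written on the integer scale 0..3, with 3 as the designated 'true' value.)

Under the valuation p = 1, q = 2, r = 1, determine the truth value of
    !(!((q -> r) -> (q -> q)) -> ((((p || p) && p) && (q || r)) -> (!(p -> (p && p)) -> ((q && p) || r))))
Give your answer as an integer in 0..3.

q -> r = 2 -> 1 = 1
q -> q = 2 -> 2 = 3
(q -> r) -> (q -> q) = 1 -> 3 = 3
!((q -> r) -> (q -> q)) = !3 = 0
p || p = 1 || 1 = 1
(p || p) && p = 1 && 1 = 1
q || r = 2 || 1 = 2
((p || p) && p) && (q || r) = 1 && 2 = 1
p && p = 1 && 1 = 1
p -> (p && p) = 1 -> 1 = 3
!(p -> (p && p)) = !3 = 0
q && p = 2 && 1 = 1
(q && p) || r = 1 || 1 = 1
!(p -> (p && p)) -> ((q && p) || r) = 0 -> 1 = 3
(((p || p) && p) && (q || r)) -> (!(p -> (p && p)) -> ((q && p) || r)) = 1 -> 3 = 3
!((q -> r) -> (q -> q)) -> ((((p || p) && p) && (q || r)) -> (!(p -> (p && p)) -> ((q && p) || r))) = 0 -> 3 = 3
!(!((q -> r) -> (q -> q)) -> ((((p || p) && p) && (q || r)) -> (!(p -> (p && p)) -> ((q && p) || r)))) = !3 = 0

0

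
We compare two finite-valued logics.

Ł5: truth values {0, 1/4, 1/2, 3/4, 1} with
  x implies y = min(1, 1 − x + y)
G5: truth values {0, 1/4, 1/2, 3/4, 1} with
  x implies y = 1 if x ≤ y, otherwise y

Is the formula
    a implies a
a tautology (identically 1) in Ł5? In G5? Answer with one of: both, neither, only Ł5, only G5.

In Ł5: every assignment gives 1 — tautology.
In G5: every assignment gives 1 — tautology.

both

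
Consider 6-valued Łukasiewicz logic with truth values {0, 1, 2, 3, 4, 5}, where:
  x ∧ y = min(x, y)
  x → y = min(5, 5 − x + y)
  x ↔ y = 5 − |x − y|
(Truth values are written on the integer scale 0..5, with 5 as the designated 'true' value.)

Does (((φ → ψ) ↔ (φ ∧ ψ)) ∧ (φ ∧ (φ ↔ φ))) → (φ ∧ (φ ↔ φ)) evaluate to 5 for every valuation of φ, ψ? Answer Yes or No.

At φ = 5, ψ = 3, for instance:
φ → ψ = 5 → 3 = 3
φ ∧ ψ = 5 ∧ 3 = 3
(φ → ψ) ↔ (φ ∧ ψ) = 3 ↔ 3 = 5
φ ↔ φ = 5 ↔ 5 = 5
φ ∧ (φ ↔ φ) = 5 ∧ 5 = 5
((φ → ψ) ↔ (φ ∧ ψ)) ∧ (φ ∧ (φ ↔ φ)) = 5 ∧ 5 = 5
(((φ → ψ) ↔ (φ ∧ ψ)) ∧ (φ ∧ (φ ↔ φ))) → (φ ∧ (φ ↔ φ)) = 5 → 5 = 5
and checking the remaining 35 assignments likewise gives ≥ 5 in every case.

Yes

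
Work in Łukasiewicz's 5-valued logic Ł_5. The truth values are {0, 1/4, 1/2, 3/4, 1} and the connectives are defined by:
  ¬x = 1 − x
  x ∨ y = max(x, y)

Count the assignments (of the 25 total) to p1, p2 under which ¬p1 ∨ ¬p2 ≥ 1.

9

value 1: 9 assignments (counts)
value 3/4: 7 assignments
value 1/2: 5 assignments
value 1/4: 3 assignments
value 0: 1 assignment
So 9 of the 25 assignments meet the threshold.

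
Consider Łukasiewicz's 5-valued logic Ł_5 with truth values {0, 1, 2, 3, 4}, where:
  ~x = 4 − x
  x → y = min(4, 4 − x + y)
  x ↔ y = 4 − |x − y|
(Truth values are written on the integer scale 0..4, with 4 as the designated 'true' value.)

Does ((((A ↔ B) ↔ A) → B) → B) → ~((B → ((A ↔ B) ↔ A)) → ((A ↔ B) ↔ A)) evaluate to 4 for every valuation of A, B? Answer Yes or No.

No

Counterexample: take A = 0, B = 3.
A ↔ B = 0 ↔ 3 = 1
(A ↔ B) ↔ A = 1 ↔ 0 = 3
((A ↔ B) ↔ A) → B = 3 → 3 = 4
(((A ↔ B) ↔ A) → B) → B = 4 → 3 = 3
B → ((A ↔ B) ↔ A) = 3 → 3 = 4
(B → ((A ↔ B) ↔ A)) → ((A ↔ B) ↔ A) = 4 → 3 = 3
~((B → ((A ↔ B) ↔ A)) → ((A ↔ B) ↔ A)) = ~3 = 1
((((A ↔ B) ↔ A) → B) → B) → ~((B → ((A ↔ B) ↔ A)) → ((A ↔ B) ↔ A)) = 3 → 1 = 2
This gives 2 ≠ 4.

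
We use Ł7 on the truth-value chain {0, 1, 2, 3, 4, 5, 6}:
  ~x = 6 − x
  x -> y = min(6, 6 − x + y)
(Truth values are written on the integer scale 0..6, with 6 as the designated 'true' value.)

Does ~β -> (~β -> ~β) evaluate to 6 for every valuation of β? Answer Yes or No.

Yes

β = 0 ↦ 6
β = 1 ↦ 6
β = 2 ↦ 6
β = 3 ↦ 6
β = 4 ↦ 6
β = 5 ↦ 6
β = 6 ↦ 6
Every assignment gives a value ≥ 6.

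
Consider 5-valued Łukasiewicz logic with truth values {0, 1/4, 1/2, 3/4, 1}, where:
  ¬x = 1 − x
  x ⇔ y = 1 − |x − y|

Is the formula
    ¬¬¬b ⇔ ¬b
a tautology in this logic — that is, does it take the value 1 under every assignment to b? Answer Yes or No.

Yes

b = 0 ↦ 1
b = 1/4 ↦ 1
b = 1/2 ↦ 1
b = 3/4 ↦ 1
b = 1 ↦ 1
Every assignment gives a value ≥ 1.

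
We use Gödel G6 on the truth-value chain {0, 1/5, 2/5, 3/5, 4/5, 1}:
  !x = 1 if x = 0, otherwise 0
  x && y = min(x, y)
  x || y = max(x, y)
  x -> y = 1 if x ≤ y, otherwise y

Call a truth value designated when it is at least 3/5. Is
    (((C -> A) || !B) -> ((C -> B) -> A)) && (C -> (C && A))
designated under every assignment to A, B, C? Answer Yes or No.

No

Counterexample: take A = 0, B = 0, C = 0.
C -> A = 0 -> 0 = 1
!B = !0 = 1
(C -> A) || !B = 1 || 1 = 1
C -> B = 0 -> 0 = 1
(C -> B) -> A = 1 -> 0 = 0
((C -> A) || !B) -> ((C -> B) -> A) = 1 -> 0 = 0
C && A = 0 && 0 = 0
C -> (C && A) = 0 -> 0 = 1
(((C -> A) || !B) -> ((C -> B) -> A)) && (C -> (C && A)) = 0 && 1 = 0
This gives 0, which is below 3/5.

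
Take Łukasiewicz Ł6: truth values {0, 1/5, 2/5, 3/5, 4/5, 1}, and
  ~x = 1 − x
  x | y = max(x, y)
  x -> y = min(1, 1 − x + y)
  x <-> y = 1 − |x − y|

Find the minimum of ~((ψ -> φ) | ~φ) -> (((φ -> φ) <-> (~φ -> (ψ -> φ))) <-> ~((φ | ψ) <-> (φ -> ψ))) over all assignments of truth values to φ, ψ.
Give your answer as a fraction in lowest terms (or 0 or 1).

3/5

Take φ = 3/5, ψ = 1:
ψ -> φ = 1 -> 3/5 = 3/5
~φ = ~3/5 = 2/5
(ψ -> φ) | ~φ = 3/5 | 2/5 = 3/5
~((ψ -> φ) | ~φ) = ~3/5 = 2/5
φ -> φ = 3/5 -> 3/5 = 1
~φ = ~3/5 = 2/5
ψ -> φ = 1 -> 3/5 = 3/5
~φ -> (ψ -> φ) = 2/5 -> 3/5 = 1
(φ -> φ) <-> (~φ -> (ψ -> φ)) = 1 <-> 1 = 1
φ | ψ = 3/5 | 1 = 1
φ -> ψ = 3/5 -> 1 = 1
(φ | ψ) <-> (φ -> ψ) = 1 <-> 1 = 1
~((φ | ψ) <-> (φ -> ψ)) = ~1 = 0
((φ -> φ) <-> (~φ -> (ψ -> φ))) <-> ~((φ | ψ) <-> (φ -> ψ)) = 1 <-> 0 = 0
~((ψ -> φ) | ~φ) -> (((φ -> φ) <-> (~φ -> (ψ -> φ))) <-> ~((φ | ψ) <-> (φ -> ψ))) = 2/5 -> 0 = 3/5
No assignment yields a value below 3/5, so this is the minimum.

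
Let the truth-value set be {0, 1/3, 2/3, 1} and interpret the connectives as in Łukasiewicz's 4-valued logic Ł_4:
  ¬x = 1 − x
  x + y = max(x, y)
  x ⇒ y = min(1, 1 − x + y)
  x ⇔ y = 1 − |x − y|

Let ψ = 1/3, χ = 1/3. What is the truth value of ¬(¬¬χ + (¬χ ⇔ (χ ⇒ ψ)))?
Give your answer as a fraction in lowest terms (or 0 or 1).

1/3

¬χ = ¬1/3 = 2/3
¬¬χ = ¬2/3 = 1/3
¬χ = ¬1/3 = 2/3
χ ⇒ ψ = 1/3 ⇒ 1/3 = 1
¬χ ⇔ (χ ⇒ ψ) = 2/3 ⇔ 1 = 2/3
¬¬χ + (¬χ ⇔ (χ ⇒ ψ)) = 1/3 + 2/3 = 2/3
¬(¬¬χ + (¬χ ⇔ (χ ⇒ ψ))) = ¬2/3 = 1/3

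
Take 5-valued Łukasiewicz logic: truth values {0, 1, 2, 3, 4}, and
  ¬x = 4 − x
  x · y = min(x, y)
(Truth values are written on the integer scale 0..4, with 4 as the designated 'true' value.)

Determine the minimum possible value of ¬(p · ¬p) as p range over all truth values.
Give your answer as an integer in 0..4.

Take p = 2:
¬p = ¬2 = 2
p · ¬p = 2 · 2 = 2
¬(p · ¬p) = ¬2 = 2
No assignment yields a value below 2, so this is the minimum.

2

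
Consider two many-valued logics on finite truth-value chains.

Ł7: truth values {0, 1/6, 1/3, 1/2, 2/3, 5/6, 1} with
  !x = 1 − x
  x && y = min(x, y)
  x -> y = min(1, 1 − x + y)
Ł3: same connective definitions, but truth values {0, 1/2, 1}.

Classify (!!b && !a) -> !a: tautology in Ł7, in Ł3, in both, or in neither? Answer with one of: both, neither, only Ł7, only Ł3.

both

In Ł7: every assignment gives 1 — tautology.
In Ł3: every assignment gives 1 — tautology.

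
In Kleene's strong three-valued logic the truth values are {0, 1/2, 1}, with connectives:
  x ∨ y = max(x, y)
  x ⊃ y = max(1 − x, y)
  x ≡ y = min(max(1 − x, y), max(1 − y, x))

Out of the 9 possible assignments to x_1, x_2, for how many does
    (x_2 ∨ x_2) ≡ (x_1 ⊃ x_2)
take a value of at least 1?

4

x_1 = 0, x_2 = 0 ↦ 0  <
x_1 = 0, x_2 = 1/2 ↦ 1/2  <
x_1 = 0, x_2 = 1 ↦ 1  ≥
x_1 = 1/2, x_2 = 0 ↦ 1/2  <
x_1 = 1/2, x_2 = 1/2 ↦ 1/2  <
x_1 = 1/2, x_2 = 1 ↦ 1  ≥
x_1 = 1, x_2 = 0 ↦ 1  ≥
x_1 = 1, x_2 = 1/2 ↦ 1/2  <
x_1 = 1, x_2 = 1 ↦ 1  ≥
So 4 of the 9 assignments meet the threshold.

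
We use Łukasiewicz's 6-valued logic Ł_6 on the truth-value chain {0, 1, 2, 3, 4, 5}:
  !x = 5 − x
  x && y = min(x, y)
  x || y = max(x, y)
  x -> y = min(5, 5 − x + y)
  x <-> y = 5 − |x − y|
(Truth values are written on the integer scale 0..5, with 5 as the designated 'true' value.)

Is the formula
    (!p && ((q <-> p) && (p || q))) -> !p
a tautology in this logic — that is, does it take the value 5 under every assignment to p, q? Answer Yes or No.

At p = 5, q = 4, for instance:
!p = !5 = 0
q <-> p = 4 <-> 5 = 4
p || q = 5 || 4 = 5
(q <-> p) && (p || q) = 4 && 5 = 4
!p && ((q <-> p) && (p || q)) = 0 && 4 = 0
(!p && ((q <-> p) && (p || q))) -> !p = 0 -> 0 = 5
and checking the remaining 35 assignments likewise gives ≥ 5 in every case.

Yes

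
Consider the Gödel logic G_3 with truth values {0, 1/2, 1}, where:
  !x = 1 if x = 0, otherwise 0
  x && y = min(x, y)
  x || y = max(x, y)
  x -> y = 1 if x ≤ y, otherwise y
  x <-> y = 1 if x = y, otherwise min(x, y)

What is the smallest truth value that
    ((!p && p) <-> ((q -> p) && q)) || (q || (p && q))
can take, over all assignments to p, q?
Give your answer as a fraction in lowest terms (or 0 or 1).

Take p = 1/2, q = 1/2:
!p = !1/2 = 0
!p && p = 0 && 1/2 = 0
q -> p = 1/2 -> 1/2 = 1
(q -> p) && q = 1 && 1/2 = 1/2
(!p && p) <-> ((q -> p) && q) = 0 <-> 1/2 = 0
p && q = 1/2 && 1/2 = 1/2
q || (p && q) = 1/2 || 1/2 = 1/2
((!p && p) <-> ((q -> p) && q)) || (q || (p && q)) = 0 || 1/2 = 1/2
No assignment yields a value below 1/2, so this is the minimum.

1/2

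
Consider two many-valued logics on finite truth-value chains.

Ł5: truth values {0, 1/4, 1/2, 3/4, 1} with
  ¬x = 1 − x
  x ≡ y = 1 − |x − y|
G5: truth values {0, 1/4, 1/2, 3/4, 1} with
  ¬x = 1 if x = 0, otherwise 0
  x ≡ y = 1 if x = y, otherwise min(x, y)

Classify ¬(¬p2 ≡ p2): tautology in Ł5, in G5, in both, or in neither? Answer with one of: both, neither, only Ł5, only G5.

In Ł5: at p2 = 1/4 the value is 1/2 — not a tautology.
In G5: every assignment gives 1 — tautology.

only G5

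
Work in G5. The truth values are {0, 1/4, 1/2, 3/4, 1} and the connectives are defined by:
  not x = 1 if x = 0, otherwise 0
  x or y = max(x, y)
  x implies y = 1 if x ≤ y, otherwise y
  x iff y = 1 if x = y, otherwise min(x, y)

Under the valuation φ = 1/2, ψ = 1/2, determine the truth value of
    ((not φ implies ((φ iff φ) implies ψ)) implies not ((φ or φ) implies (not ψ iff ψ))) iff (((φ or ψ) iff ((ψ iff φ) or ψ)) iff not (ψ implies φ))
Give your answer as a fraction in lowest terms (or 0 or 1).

not φ = not 1/2 = 0
φ iff φ = 1/2 iff 1/2 = 1
(φ iff φ) implies ψ = 1 implies 1/2 = 1/2
not φ implies ((φ iff φ) implies ψ) = 0 implies 1/2 = 1
φ or φ = 1/2 or 1/2 = 1/2
not ψ = not 1/2 = 0
not ψ iff ψ = 0 iff 1/2 = 0
(φ or φ) implies (not ψ iff ψ) = 1/2 implies 0 = 0
not ((φ or φ) implies (not ψ iff ψ)) = not 0 = 1
(not φ implies ((φ iff φ) implies ψ)) implies not ((φ or φ) implies (not ψ iff ψ)) = 1 implies 1 = 1
φ or ψ = 1/2 or 1/2 = 1/2
ψ iff φ = 1/2 iff 1/2 = 1
(ψ iff φ) or ψ = 1 or 1/2 = 1
(φ or ψ) iff ((ψ iff φ) or ψ) = 1/2 iff 1 = 1/2
ψ implies φ = 1/2 implies 1/2 = 1
not (ψ implies φ) = not 1 = 0
((φ or ψ) iff ((ψ iff φ) or ψ)) iff not (ψ implies φ) = 1/2 iff 0 = 0
((not φ implies ((φ iff φ) implies ψ)) implies not ((φ or φ) implies (not ψ iff ψ))) iff (((φ or ψ) iff ((ψ iff φ) or ψ)) iff not (ψ implies φ)) = 1 iff 0 = 0

0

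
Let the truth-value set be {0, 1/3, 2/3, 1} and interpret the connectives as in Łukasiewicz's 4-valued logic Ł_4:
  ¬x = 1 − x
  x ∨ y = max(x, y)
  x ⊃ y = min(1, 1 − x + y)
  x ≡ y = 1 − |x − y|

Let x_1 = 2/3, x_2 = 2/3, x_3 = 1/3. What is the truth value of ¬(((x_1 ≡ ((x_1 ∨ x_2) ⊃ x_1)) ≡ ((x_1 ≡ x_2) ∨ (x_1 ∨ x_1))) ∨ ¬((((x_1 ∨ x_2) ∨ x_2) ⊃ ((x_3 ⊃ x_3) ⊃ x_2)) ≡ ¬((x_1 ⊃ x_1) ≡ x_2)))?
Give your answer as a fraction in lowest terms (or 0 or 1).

x_1 ∨ x_2 = 2/3 ∨ 2/3 = 2/3
(x_1 ∨ x_2) ⊃ x_1 = 2/3 ⊃ 2/3 = 1
x_1 ≡ ((x_1 ∨ x_2) ⊃ x_1) = 2/3 ≡ 1 = 2/3
x_1 ≡ x_2 = 2/3 ≡ 2/3 = 1
x_1 ∨ x_1 = 2/3 ∨ 2/3 = 2/3
(x_1 ≡ x_2) ∨ (x_1 ∨ x_1) = 1 ∨ 2/3 = 1
(x_1 ≡ ((x_1 ∨ x_2) ⊃ x_1)) ≡ ((x_1 ≡ x_2) ∨ (x_1 ∨ x_1)) = 2/3 ≡ 1 = 2/3
x_1 ∨ x_2 = 2/3 ∨ 2/3 = 2/3
(x_1 ∨ x_2) ∨ x_2 = 2/3 ∨ 2/3 = 2/3
x_3 ⊃ x_3 = 1/3 ⊃ 1/3 = 1
(x_3 ⊃ x_3) ⊃ x_2 = 1 ⊃ 2/3 = 2/3
((x_1 ∨ x_2) ∨ x_2) ⊃ ((x_3 ⊃ x_3) ⊃ x_2) = 2/3 ⊃ 2/3 = 1
x_1 ⊃ x_1 = 2/3 ⊃ 2/3 = 1
(x_1 ⊃ x_1) ≡ x_2 = 1 ≡ 2/3 = 2/3
¬((x_1 ⊃ x_1) ≡ x_2) = ¬2/3 = 1/3
(((x_1 ∨ x_2) ∨ x_2) ⊃ ((x_3 ⊃ x_3) ⊃ x_2)) ≡ ¬((x_1 ⊃ x_1) ≡ x_2) = 1 ≡ 1/3 = 1/3
¬((((x_1 ∨ x_2) ∨ x_2) ⊃ ((x_3 ⊃ x_3) ⊃ x_2)) ≡ ¬((x_1 ⊃ x_1) ≡ x_2)) = ¬1/3 = 2/3
((x_1 ≡ ((x_1 ∨ x_2) ⊃ x_1)) ≡ ((x_1 ≡ x_2) ∨ (x_1 ∨ x_1))) ∨ ¬((((x_1 ∨ x_2) ∨ x_2) ⊃ ((x_3 ⊃ x_3) ⊃ x_2)) ≡ ¬((x_1 ⊃ x_1) ≡ x_2)) = 2/3 ∨ 2/3 = 2/3
¬(((x_1 ≡ ((x_1 ∨ x_2) ⊃ x_1)) ≡ ((x_1 ≡ x_2) ∨ (x_1 ∨ x_1))) ∨ ¬((((x_1 ∨ x_2) ∨ x_2) ⊃ ((x_3 ⊃ x_3) ⊃ x_2)) ≡ ¬((x_1 ⊃ x_1) ≡ x_2))) = ¬2/3 = 1/3

1/3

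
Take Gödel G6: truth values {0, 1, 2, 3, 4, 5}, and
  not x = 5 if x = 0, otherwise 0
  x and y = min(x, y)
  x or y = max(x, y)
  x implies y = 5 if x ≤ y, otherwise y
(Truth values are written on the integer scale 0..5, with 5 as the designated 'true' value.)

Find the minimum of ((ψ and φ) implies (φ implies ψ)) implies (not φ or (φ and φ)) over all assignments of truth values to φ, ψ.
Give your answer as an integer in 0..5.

1

Take φ = 1, ψ = 0:
ψ and φ = 0 and 1 = 0
φ implies ψ = 1 implies 0 = 0
(ψ and φ) implies (φ implies ψ) = 0 implies 0 = 5
not φ = not 1 = 0
φ and φ = 1 and 1 = 1
not φ or (φ and φ) = 0 or 1 = 1
((ψ and φ) implies (φ implies ψ)) implies (not φ or (φ and φ)) = 5 implies 1 = 1
No assignment yields a value below 1, so this is the minimum.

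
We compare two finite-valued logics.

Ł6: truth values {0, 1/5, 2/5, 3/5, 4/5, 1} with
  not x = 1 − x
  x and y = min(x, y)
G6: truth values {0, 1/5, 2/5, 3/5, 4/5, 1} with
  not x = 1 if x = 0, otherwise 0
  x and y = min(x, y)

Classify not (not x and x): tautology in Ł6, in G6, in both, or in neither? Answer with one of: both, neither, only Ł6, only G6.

only G6

In Ł6: at x = 1/5 the value is 4/5 — not a tautology.
In G6: every assignment gives 1 — tautology.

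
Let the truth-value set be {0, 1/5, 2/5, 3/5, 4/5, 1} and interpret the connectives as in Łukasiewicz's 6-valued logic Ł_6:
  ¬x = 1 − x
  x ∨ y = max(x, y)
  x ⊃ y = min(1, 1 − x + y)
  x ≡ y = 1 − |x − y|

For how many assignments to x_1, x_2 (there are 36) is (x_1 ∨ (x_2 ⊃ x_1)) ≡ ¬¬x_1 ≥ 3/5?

27

value 1: 11 assignments (counts)
value 4/5: 9 assignments (counts)
value 3/5: 7 assignments (counts)
value 2/5: 5 assignments
value 1/5: 3 assignments
value 0: 1 assignment
So 27 of the 36 assignments meet the threshold.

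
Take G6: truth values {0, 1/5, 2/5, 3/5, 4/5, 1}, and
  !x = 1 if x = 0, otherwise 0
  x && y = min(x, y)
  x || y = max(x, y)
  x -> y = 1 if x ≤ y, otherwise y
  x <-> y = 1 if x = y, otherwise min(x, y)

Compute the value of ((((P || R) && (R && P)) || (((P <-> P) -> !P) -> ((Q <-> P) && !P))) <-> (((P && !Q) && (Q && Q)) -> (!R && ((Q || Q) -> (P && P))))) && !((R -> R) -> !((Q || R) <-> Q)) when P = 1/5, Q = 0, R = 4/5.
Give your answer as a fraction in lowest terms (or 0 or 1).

P || R = 1/5 || 4/5 = 4/5
R && P = 4/5 && 1/5 = 1/5
(P || R) && (R && P) = 4/5 && 1/5 = 1/5
P <-> P = 1/5 <-> 1/5 = 1
!P = !1/5 = 0
(P <-> P) -> !P = 1 -> 0 = 0
Q <-> P = 0 <-> 1/5 = 0
!P = !1/5 = 0
(Q <-> P) && !P = 0 && 0 = 0
((P <-> P) -> !P) -> ((Q <-> P) && !P) = 0 -> 0 = 1
((P || R) && (R && P)) || (((P <-> P) -> !P) -> ((Q <-> P) && !P)) = 1/5 || 1 = 1
!Q = !0 = 1
P && !Q = 1/5 && 1 = 1/5
Q && Q = 0 && 0 = 0
(P && !Q) && (Q && Q) = 1/5 && 0 = 0
!R = !4/5 = 0
Q || Q = 0 || 0 = 0
P && P = 1/5 && 1/5 = 1/5
(Q || Q) -> (P && P) = 0 -> 1/5 = 1
!R && ((Q || Q) -> (P && P)) = 0 && 1 = 0
((P && !Q) && (Q && Q)) -> (!R && ((Q || Q) -> (P && P))) = 0 -> 0 = 1
(((P || R) && (R && P)) || (((P <-> P) -> !P) -> ((Q <-> P) && !P))) <-> (((P && !Q) && (Q && Q)) -> (!R && ((Q || Q) -> (P && P)))) = 1 <-> 1 = 1
R -> R = 4/5 -> 4/5 = 1
Q || R = 0 || 4/5 = 4/5
(Q || R) <-> Q = 4/5 <-> 0 = 0
!((Q || R) <-> Q) = !0 = 1
(R -> R) -> !((Q || R) <-> Q) = 1 -> 1 = 1
!((R -> R) -> !((Q || R) <-> Q)) = !1 = 0
((((P || R) && (R && P)) || (((P <-> P) -> !P) -> ((Q <-> P) && !P))) <-> (((P && !Q) && (Q && Q)) -> (!R && ((Q || Q) -> (P && P))))) && !((R -> R) -> !((Q || R) <-> Q)) = 1 && 0 = 0

0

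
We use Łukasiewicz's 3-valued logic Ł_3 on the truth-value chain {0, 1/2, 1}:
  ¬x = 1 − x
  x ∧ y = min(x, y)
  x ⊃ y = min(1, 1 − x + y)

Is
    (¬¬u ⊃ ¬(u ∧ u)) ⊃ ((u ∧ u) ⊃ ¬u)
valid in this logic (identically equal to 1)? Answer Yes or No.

u = 0 ↦ 1
u = 1/2 ↦ 1
u = 1 ↦ 1
Every assignment gives a value ≥ 1.

Yes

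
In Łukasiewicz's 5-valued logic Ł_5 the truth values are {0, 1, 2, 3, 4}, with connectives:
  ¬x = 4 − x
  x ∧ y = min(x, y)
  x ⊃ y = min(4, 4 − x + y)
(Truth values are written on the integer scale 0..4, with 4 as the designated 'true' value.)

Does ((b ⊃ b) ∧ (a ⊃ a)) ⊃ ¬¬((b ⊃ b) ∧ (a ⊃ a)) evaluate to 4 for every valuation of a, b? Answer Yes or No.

Yes

At a = 1, b = 4, for instance:
b ⊃ b = 4 ⊃ 4 = 4
a ⊃ a = 1 ⊃ 1 = 4
(b ⊃ b) ∧ (a ⊃ a) = 4 ∧ 4 = 4
¬((b ⊃ b) ∧ (a ⊃ a)) = ¬4 = 0
¬¬((b ⊃ b) ∧ (a ⊃ a)) = ¬0 = 4
((b ⊃ b) ∧ (a ⊃ a)) ⊃ ¬¬((b ⊃ b) ∧ (a ⊃ a)) = 4 ⊃ 4 = 4
and checking the remaining 24 assignments likewise gives ≥ 4 in every case.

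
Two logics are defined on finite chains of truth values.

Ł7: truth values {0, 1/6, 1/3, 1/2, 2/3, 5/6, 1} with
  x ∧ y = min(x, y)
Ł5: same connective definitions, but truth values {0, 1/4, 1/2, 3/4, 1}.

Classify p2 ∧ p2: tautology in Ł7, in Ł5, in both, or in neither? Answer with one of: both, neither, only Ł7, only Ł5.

In Ł7: at p2 = 0 the value is 0 — not a tautology.
In Ł5: at p2 = 0 the value is 0 — not a tautology.

neither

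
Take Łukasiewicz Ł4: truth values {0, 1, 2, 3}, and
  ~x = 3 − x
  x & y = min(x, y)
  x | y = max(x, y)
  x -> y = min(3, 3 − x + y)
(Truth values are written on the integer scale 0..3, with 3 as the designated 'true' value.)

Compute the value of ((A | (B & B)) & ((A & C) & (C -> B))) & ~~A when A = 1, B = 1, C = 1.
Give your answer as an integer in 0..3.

1

B & B = 1 & 1 = 1
A | (B & B) = 1 | 1 = 1
A & C = 1 & 1 = 1
C -> B = 1 -> 1 = 3
(A & C) & (C -> B) = 1 & 3 = 1
(A | (B & B)) & ((A & C) & (C -> B)) = 1 & 1 = 1
~A = ~1 = 2
~~A = ~2 = 1
((A | (B & B)) & ((A & C) & (C -> B))) & ~~A = 1 & 1 = 1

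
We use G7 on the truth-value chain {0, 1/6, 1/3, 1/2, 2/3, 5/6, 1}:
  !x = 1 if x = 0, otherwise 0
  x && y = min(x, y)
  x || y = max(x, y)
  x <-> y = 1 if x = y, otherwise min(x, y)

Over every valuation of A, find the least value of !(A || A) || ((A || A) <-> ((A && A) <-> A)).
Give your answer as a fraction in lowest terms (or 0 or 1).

1/6

Take A = 1/6:
A || A = 1/6 || 1/6 = 1/6
!(A || A) = !1/6 = 0
A || A = 1/6 || 1/6 = 1/6
A && A = 1/6 && 1/6 = 1/6
(A && A) <-> A = 1/6 <-> 1/6 = 1
(A || A) <-> ((A && A) <-> A) = 1/6 <-> 1 = 1/6
!(A || A) || ((A || A) <-> ((A && A) <-> A)) = 0 || 1/6 = 1/6
No assignment yields a value below 1/6, so this is the minimum.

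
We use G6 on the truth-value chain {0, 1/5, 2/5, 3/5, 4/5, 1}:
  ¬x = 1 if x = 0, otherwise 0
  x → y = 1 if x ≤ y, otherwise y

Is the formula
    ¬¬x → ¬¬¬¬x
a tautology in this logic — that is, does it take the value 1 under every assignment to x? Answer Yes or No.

x = 0 ↦ 1
x = 1/5 ↦ 1
x = 2/5 ↦ 1
x = 3/5 ↦ 1
x = 4/5 ↦ 1
x = 1 ↦ 1
Every assignment gives a value ≥ 1.

Yes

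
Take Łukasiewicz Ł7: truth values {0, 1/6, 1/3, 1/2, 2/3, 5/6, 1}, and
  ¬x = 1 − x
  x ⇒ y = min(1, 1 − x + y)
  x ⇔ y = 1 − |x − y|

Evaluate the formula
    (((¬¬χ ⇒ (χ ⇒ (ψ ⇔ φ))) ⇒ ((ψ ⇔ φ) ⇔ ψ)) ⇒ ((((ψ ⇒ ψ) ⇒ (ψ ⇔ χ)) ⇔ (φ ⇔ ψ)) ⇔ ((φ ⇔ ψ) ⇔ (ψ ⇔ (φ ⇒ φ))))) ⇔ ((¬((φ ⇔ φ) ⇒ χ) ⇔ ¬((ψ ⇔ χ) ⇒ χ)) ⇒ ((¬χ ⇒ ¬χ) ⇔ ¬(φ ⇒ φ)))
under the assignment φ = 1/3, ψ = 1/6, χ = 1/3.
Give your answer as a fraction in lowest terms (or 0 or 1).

¬χ = ¬1/3 = 2/3
¬¬χ = ¬2/3 = 1/3
ψ ⇔ φ = 1/6 ⇔ 1/3 = 5/6
χ ⇒ (ψ ⇔ φ) = 1/3 ⇒ 5/6 = 1
¬¬χ ⇒ (χ ⇒ (ψ ⇔ φ)) = 1/3 ⇒ 1 = 1
ψ ⇔ φ = 1/6 ⇔ 1/3 = 5/6
(ψ ⇔ φ) ⇔ ψ = 5/6 ⇔ 1/6 = 1/3
(¬¬χ ⇒ (χ ⇒ (ψ ⇔ φ))) ⇒ ((ψ ⇔ φ) ⇔ ψ) = 1 ⇒ 1/3 = 1/3
ψ ⇒ ψ = 1/6 ⇒ 1/6 = 1
ψ ⇔ χ = 1/6 ⇔ 1/3 = 5/6
(ψ ⇒ ψ) ⇒ (ψ ⇔ χ) = 1 ⇒ 5/6 = 5/6
φ ⇔ ψ = 1/3 ⇔ 1/6 = 5/6
((ψ ⇒ ψ) ⇒ (ψ ⇔ χ)) ⇔ (φ ⇔ ψ) = 5/6 ⇔ 5/6 = 1
φ ⇔ ψ = 1/3 ⇔ 1/6 = 5/6
φ ⇒ φ = 1/3 ⇒ 1/3 = 1
ψ ⇔ (φ ⇒ φ) = 1/6 ⇔ 1 = 1/6
(φ ⇔ ψ) ⇔ (ψ ⇔ (φ ⇒ φ)) = 5/6 ⇔ 1/6 = 1/3
(((ψ ⇒ ψ) ⇒ (ψ ⇔ χ)) ⇔ (φ ⇔ ψ)) ⇔ ((φ ⇔ ψ) ⇔ (ψ ⇔ (φ ⇒ φ))) = 1 ⇔ 1/3 = 1/3
((¬¬χ ⇒ (χ ⇒ (ψ ⇔ φ))) ⇒ ((ψ ⇔ φ) ⇔ ψ)) ⇒ ((((ψ ⇒ ψ) ⇒ (ψ ⇔ χ)) ⇔ (φ ⇔ ψ)) ⇔ ((φ ⇔ ψ) ⇔ (ψ ⇔ (φ ⇒ φ)))) = 1/3 ⇒ 1/3 = 1
φ ⇔ φ = 1/3 ⇔ 1/3 = 1
(φ ⇔ φ) ⇒ χ = 1 ⇒ 1/3 = 1/3
¬((φ ⇔ φ) ⇒ χ) = ¬1/3 = 2/3
ψ ⇔ χ = 1/6 ⇔ 1/3 = 5/6
(ψ ⇔ χ) ⇒ χ = 5/6 ⇒ 1/3 = 1/2
¬((ψ ⇔ χ) ⇒ χ) = ¬1/2 = 1/2
¬((φ ⇔ φ) ⇒ χ) ⇔ ¬((ψ ⇔ χ) ⇒ χ) = 2/3 ⇔ 1/2 = 5/6
¬χ = ¬1/3 = 2/3
¬χ = ¬1/3 = 2/3
¬χ ⇒ ¬χ = 2/3 ⇒ 2/3 = 1
φ ⇒ φ = 1/3 ⇒ 1/3 = 1
¬(φ ⇒ φ) = ¬1 = 0
(¬χ ⇒ ¬χ) ⇔ ¬(φ ⇒ φ) = 1 ⇔ 0 = 0
(¬((φ ⇔ φ) ⇒ χ) ⇔ ¬((ψ ⇔ χ) ⇒ χ)) ⇒ ((¬χ ⇒ ¬χ) ⇔ ¬(φ ⇒ φ)) = 5/6 ⇒ 0 = 1/6
(((¬¬χ ⇒ (χ ⇒ (ψ ⇔ φ))) ⇒ ((ψ ⇔ φ) ⇔ ψ)) ⇒ ((((ψ ⇒ ψ) ⇒ (ψ ⇔ χ)) ⇔ (φ ⇔ ψ)) ⇔ ((φ ⇔ ψ) ⇔ (ψ ⇔ (φ ⇒ φ))))) ⇔ ((¬((φ ⇔ φ) ⇒ χ) ⇔ ¬((ψ ⇔ χ) ⇒ χ)) ⇒ ((¬χ ⇒ ¬χ) ⇔ ¬(φ ⇒ φ))) = 1 ⇔ 1/6 = 1/6

1/6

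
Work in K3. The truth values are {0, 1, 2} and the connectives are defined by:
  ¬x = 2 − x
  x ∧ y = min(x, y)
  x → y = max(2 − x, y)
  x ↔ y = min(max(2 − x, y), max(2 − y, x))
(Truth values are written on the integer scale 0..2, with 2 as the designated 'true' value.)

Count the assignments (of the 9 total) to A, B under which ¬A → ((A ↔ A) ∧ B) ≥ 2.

4

A = 0, B = 0 ↦ 0  <
A = 0, B = 1 ↦ 1  <
A = 0, B = 2 ↦ 2  ≥
A = 1, B = 0 ↦ 1  <
A = 1, B = 1 ↦ 1  <
A = 1, B = 2 ↦ 1  <
A = 2, B = 0 ↦ 2  ≥
A = 2, B = 1 ↦ 2  ≥
A = 2, B = 2 ↦ 2  ≥
So 4 of the 9 assignments meet the threshold.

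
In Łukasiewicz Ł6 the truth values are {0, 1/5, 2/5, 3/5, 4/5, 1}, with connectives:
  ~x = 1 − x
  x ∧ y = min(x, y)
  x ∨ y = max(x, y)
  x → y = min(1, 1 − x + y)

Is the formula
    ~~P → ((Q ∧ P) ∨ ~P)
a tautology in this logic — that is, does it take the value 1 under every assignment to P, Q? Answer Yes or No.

No

Counterexample: take P = 3/5, Q = 0.
~P = ~3/5 = 2/5
~~P = ~2/5 = 3/5
Q ∧ P = 0 ∧ 3/5 = 0
~P = ~3/5 = 2/5
(Q ∧ P) ∨ ~P = 0 ∨ 2/5 = 2/5
~~P → ((Q ∧ P) ∨ ~P) = 3/5 → 2/5 = 4/5
This gives 4/5 ≠ 1.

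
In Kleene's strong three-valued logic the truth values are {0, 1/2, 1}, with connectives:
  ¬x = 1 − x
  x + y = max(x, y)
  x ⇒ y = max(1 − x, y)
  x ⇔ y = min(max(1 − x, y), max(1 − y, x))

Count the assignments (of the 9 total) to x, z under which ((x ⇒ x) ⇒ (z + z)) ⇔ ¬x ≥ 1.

x = 0, z = 0 ↦ 0  <
x = 0, z = 1/2 ↦ 1/2  <
x = 0, z = 1 ↦ 1  ≥
x = 1/2, z = 0 ↦ 1/2  <
x = 1/2, z = 1/2 ↦ 1/2  <
x = 1/2, z = 1 ↦ 1/2  <
x = 1, z = 0 ↦ 1  ≥
x = 1, z = 1/2 ↦ 1/2  <
x = 1, z = 1 ↦ 0  <
So 2 of the 9 assignments meet the threshold.

2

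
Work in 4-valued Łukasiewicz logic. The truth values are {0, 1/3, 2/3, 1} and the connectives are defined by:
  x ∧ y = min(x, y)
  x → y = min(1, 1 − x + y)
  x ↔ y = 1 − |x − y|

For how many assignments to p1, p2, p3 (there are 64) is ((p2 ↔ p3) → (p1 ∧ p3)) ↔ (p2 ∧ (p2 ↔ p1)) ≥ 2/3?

44

value 1: 30 assignments (counts)
value 2/3: 14 assignments (counts)
value 1/3: 12 assignments
value 0: 8 assignments
So 44 of the 64 assignments meet the threshold.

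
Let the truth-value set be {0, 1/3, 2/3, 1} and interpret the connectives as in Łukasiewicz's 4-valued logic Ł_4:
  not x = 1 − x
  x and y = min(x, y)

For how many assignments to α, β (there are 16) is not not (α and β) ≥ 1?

α = 0, β = 0 ↦ 0  <
α = 0, β = 1/3 ↦ 0  <
α = 0, β = 2/3 ↦ 0  <
α = 0, β = 1 ↦ 0  <
α = 1/3, β = 0 ↦ 0  <
α = 1/3, β = 1/3 ↦ 1/3  <
α = 1/3, β = 2/3 ↦ 1/3  <
α = 1/3, β = 1 ↦ 1/3  <
α = 2/3, β = 0 ↦ 0  <
α = 2/3, β = 1/3 ↦ 1/3  <
α = 2/3, β = 2/3 ↦ 2/3  <
α = 2/3, β = 1 ↦ 2/3  <
α = 1, β = 0 ↦ 0  <
α = 1, β = 1/3 ↦ 1/3  <
α = 1, β = 2/3 ↦ 2/3  <
α = 1, β = 1 ↦ 1  ≥
So 1 of the 16 assignments meets the threshold.

1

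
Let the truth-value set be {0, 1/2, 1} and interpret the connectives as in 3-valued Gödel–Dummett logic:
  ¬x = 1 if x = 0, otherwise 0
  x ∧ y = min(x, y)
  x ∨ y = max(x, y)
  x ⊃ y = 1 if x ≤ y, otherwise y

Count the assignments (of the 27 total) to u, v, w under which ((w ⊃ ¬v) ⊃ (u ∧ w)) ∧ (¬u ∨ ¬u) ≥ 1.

value 1: 4 assignments (counts)
value 0: 23 assignments
So 4 of the 27 assignments meet the threshold.

4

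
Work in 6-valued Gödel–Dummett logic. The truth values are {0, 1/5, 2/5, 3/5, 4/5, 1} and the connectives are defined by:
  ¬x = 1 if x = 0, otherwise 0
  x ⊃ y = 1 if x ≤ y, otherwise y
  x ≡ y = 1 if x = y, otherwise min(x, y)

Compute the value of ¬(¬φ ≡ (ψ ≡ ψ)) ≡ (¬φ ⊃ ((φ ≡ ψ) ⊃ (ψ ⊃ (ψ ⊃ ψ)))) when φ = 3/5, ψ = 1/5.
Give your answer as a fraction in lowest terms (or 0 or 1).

1

¬φ = ¬3/5 = 0
ψ ≡ ψ = 1/5 ≡ 1/5 = 1
¬φ ≡ (ψ ≡ ψ) = 0 ≡ 1 = 0
¬(¬φ ≡ (ψ ≡ ψ)) = ¬0 = 1
¬φ = ¬3/5 = 0
φ ≡ ψ = 3/5 ≡ 1/5 = 1/5
ψ ⊃ ψ = 1/5 ⊃ 1/5 = 1
ψ ⊃ (ψ ⊃ ψ) = 1/5 ⊃ 1 = 1
(φ ≡ ψ) ⊃ (ψ ⊃ (ψ ⊃ ψ)) = 1/5 ⊃ 1 = 1
¬φ ⊃ ((φ ≡ ψ) ⊃ (ψ ⊃ (ψ ⊃ ψ))) = 0 ⊃ 1 = 1
¬(¬φ ≡ (ψ ≡ ψ)) ≡ (¬φ ⊃ ((φ ≡ ψ) ⊃ (ψ ⊃ (ψ ⊃ ψ)))) = 1 ≡ 1 = 1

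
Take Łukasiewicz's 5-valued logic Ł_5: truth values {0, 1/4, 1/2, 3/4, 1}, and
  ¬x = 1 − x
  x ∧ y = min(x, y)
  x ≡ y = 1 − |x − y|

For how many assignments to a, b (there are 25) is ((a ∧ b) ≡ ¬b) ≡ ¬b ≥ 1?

2

value 1: 2 assignments (counts)
value 3/4: 8 assignments
value 1/2: 7 assignments
value 1/4: 2 assignments
value 0: 6 assignments
So 2 of the 25 assignments meet the threshold.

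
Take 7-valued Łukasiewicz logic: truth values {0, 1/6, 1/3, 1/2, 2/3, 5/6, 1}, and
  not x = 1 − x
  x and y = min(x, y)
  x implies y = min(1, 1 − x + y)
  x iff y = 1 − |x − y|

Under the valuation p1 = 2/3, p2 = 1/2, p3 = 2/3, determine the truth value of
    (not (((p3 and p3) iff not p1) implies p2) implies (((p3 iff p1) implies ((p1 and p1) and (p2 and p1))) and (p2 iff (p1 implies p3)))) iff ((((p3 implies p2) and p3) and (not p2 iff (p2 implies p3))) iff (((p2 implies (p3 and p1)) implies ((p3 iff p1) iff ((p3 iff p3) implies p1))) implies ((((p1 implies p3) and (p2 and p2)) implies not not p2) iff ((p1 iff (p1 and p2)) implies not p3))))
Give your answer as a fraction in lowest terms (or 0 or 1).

2/3

p3 and p3 = 2/3 and 2/3 = 2/3
not p1 = not 2/3 = 1/3
(p3 and p3) iff not p1 = 2/3 iff 1/3 = 2/3
((p3 and p3) iff not p1) implies p2 = 2/3 implies 1/2 = 5/6
not (((p3 and p3) iff not p1) implies p2) = not 5/6 = 1/6
p3 iff p1 = 2/3 iff 2/3 = 1
p1 and p1 = 2/3 and 2/3 = 2/3
p2 and p1 = 1/2 and 2/3 = 1/2
(p1 and p1) and (p2 and p1) = 2/3 and 1/2 = 1/2
(p3 iff p1) implies ((p1 and p1) and (p2 and p1)) = 1 implies 1/2 = 1/2
p1 implies p3 = 2/3 implies 2/3 = 1
p2 iff (p1 implies p3) = 1/2 iff 1 = 1/2
((p3 iff p1) implies ((p1 and p1) and (p2 and p1))) and (p2 iff (p1 implies p3)) = 1/2 and 1/2 = 1/2
not (((p3 and p3) iff not p1) implies p2) implies (((p3 iff p1) implies ((p1 and p1) and (p2 and p1))) and (p2 iff (p1 implies p3))) = 1/6 implies 1/2 = 1
p3 implies p2 = 2/3 implies 1/2 = 5/6
(p3 implies p2) and p3 = 5/6 and 2/3 = 2/3
not p2 = not 1/2 = 1/2
p2 implies p3 = 1/2 implies 2/3 = 1
not p2 iff (p2 implies p3) = 1/2 iff 1 = 1/2
((p3 implies p2) and p3) and (not p2 iff (p2 implies p3)) = 2/3 and 1/2 = 1/2
p3 and p1 = 2/3 and 2/3 = 2/3
p2 implies (p3 and p1) = 1/2 implies 2/3 = 1
p3 iff p1 = 2/3 iff 2/3 = 1
p3 iff p3 = 2/3 iff 2/3 = 1
(p3 iff p3) implies p1 = 1 implies 2/3 = 2/3
(p3 iff p1) iff ((p3 iff p3) implies p1) = 1 iff 2/3 = 2/3
(p2 implies (p3 and p1)) implies ((p3 iff p1) iff ((p3 iff p3) implies p1)) = 1 implies 2/3 = 2/3
p1 implies p3 = 2/3 implies 2/3 = 1
p2 and p2 = 1/2 and 1/2 = 1/2
(p1 implies p3) and (p2 and p2) = 1 and 1/2 = 1/2
not p2 = not 1/2 = 1/2
not not p2 = not 1/2 = 1/2
((p1 implies p3) and (p2 and p2)) implies not not p2 = 1/2 implies 1/2 = 1
p1 and p2 = 2/3 and 1/2 = 1/2
p1 iff (p1 and p2) = 2/3 iff 1/2 = 5/6
not p3 = not 2/3 = 1/3
(p1 iff (p1 and p2)) implies not p3 = 5/6 implies 1/3 = 1/2
(((p1 implies p3) and (p2 and p2)) implies not not p2) iff ((p1 iff (p1 and p2)) implies not p3) = 1 iff 1/2 = 1/2
((p2 implies (p3 and p1)) implies ((p3 iff p1) iff ((p3 iff p3) implies p1))) implies ((((p1 implies p3) and (p2 and p2)) implies not not p2) iff ((p1 iff (p1 and p2)) implies not p3)) = 2/3 implies 1/2 = 5/6
(((p3 implies p2) and p3) and (not p2 iff (p2 implies p3))) iff (((p2 implies (p3 and p1)) implies ((p3 iff p1) iff ((p3 iff p3) implies p1))) implies ((((p1 implies p3) and (p2 and p2)) implies not not p2) iff ((p1 iff (p1 and p2)) implies not p3))) = 1/2 iff 5/6 = 2/3
(not (((p3 and p3) iff not p1) implies p2) implies (((p3 iff p1) implies ((p1 and p1) and (p2 and p1))) and (p2 iff (p1 implies p3)))) iff ((((p3 implies p2) and p3) and (not p2 iff (p2 implies p3))) iff (((p2 implies (p3 and p1)) implies ((p3 iff p1) iff ((p3 iff p3) implies p1))) implies ((((p1 implies p3) and (p2 and p2)) implies not not p2) iff ((p1 iff (p1 and p2)) implies not p3)))) = 1 iff 2/3 = 2/3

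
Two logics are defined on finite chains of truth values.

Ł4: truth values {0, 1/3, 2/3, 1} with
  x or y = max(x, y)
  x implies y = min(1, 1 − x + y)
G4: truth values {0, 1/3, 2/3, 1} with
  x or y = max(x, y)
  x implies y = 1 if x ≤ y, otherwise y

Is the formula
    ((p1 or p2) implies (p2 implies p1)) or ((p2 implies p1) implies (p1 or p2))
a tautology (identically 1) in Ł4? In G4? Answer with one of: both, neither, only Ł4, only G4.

both

In Ł4: every assignment gives 1 — tautology.
In G4: every assignment gives 1 — tautology.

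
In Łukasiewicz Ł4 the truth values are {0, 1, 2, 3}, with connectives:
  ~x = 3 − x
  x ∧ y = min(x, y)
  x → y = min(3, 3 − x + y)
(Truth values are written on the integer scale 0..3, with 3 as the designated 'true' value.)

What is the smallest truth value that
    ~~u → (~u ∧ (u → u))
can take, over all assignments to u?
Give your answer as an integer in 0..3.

0

Take u = 3:
~u = ~3 = 0
~~u = ~0 = 3
~u = ~3 = 0
u → u = 3 → 3 = 3
~u ∧ (u → u) = 0 ∧ 3 = 0
~~u → (~u ∧ (u → u)) = 3 → 0 = 0
No assignment yields a value below 0, so this is the minimum.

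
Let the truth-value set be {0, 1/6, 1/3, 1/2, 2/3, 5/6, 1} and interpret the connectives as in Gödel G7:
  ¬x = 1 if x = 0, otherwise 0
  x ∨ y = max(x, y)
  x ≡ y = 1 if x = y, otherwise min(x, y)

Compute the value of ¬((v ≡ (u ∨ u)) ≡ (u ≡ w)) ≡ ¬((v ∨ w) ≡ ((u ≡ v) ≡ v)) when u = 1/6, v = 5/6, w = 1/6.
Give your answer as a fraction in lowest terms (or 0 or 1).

u ∨ u = 1/6 ∨ 1/6 = 1/6
v ≡ (u ∨ u) = 5/6 ≡ 1/6 = 1/6
u ≡ w = 1/6 ≡ 1/6 = 1
(v ≡ (u ∨ u)) ≡ (u ≡ w) = 1/6 ≡ 1 = 1/6
¬((v ≡ (u ∨ u)) ≡ (u ≡ w)) = ¬1/6 = 0
v ∨ w = 5/6 ∨ 1/6 = 5/6
u ≡ v = 1/6 ≡ 5/6 = 1/6
(u ≡ v) ≡ v = 1/6 ≡ 5/6 = 1/6
(v ∨ w) ≡ ((u ≡ v) ≡ v) = 5/6 ≡ 1/6 = 1/6
¬((v ∨ w) ≡ ((u ≡ v) ≡ v)) = ¬1/6 = 0
¬((v ≡ (u ∨ u)) ≡ (u ≡ w)) ≡ ¬((v ∨ w) ≡ ((u ≡ v) ≡ v)) = 0 ≡ 0 = 1

1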